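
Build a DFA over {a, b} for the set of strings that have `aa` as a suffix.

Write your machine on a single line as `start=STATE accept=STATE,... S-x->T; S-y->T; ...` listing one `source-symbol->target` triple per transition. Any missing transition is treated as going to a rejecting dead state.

start=s0; accept=s2; s0-a->s1; s0-b->s0; s1-a->s2; s1-b->s0; s2-a->s2; s2-b->s0

Let each state record the length of the longest suffix of the input read so far that is also a prefix of `aa`. s1 means the last symbol is `a`; s2 means the last 2 symbols are `aa`. Accept only at s2, where the string currently ends in `aa`.
A 3-state machine:
        a   b  
>  s0   s1  s0 
   s1   s2  s0 
 * s2   s2  s0 
(> = start, * = accepting)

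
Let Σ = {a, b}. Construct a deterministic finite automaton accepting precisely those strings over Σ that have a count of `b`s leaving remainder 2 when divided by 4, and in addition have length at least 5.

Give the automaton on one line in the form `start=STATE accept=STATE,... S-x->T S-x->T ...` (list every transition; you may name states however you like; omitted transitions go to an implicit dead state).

start=q0 accept=q16,q20 q0-a->q1 q0-b->q2 q1-a->q3 q1-b->q4 q2-a->q4 q2-b->q5 q3-a->q6 q3-b->q7 q4-a->q7 q4-b->q8 q5-a->q8 q5-b->q9 q6-a->q10 q6-b->q11 q7-a->q11 q7-b->q12 q8-a->q12 q8-b->q13 q9-a->q13 q9-b->q10 q10-a->q14 q10-b->q15 q11-a->q15 q11-b->q16 q12-a->q16 q12-b->q17 q13-a->q17 q13-b->q14 q14-a->q18 q14-b->q19 q15-a->q19 q15-b->q20 q16-a->q20 q16-b->q21 q17-a->q21 q17-b->q18 q18-a->q18 q18-b->q19 q19-a->q19 q19-b->q20 q20-a->q20 q20-b->q21 q21-a->q21 q21-b->q18

Handle the two conditions separately and then intersect. One (4 states) tracks the count of `b`s modulo 4; the other (7 states) tracks the input length, saturating at 6. Each combined state is a pair, one component from each; accept when both components accept.
22 states suffice.
          a    b  
>  q0     q1   q2 
   q1     q3   q4 
   q2     q4   q5 
   q3     q6   q7 
   q4     q7   q8 
   q5     q8   q9 
   q6    q10  q11 
   q7    q11  q12 
   q8    q12  q13 
   q9    q13  q10 
   q10   q14  q15 
   q11   q15  q16 
   q12   q16  q17 
   q13   q17  q14 
   q14   q18  q19 
   q15   q19  q20 
 * q16   q20  q21 
   q17   q21  q18 
   q18   q18  q19 
   q19   q19  q20 
 * q20   q20  q21 
   q21   q21  q18 
(> = start, * = accepting)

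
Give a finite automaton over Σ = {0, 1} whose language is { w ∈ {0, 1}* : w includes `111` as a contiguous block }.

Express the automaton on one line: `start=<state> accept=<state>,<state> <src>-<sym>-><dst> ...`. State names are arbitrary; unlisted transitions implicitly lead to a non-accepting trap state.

Track how much of `111` has been matched so far: state s0 is no progress, s3 is the absorbing accept state reached once `111` has occurred. Intermediate states record partial matches; on a mismatch, fall back to the longest reusable overlap.
With 4 states:
        0   1  
>  s0   s0  s1 
   s1   s0  s2 
   s2   s0  s3 
 * s3   s3  s3 
(> = start, * = accepting)

start=s0 accept=s3 s0-0->s0 s0-1->s1 s1-0->s0 s1-1->s2 s2-0->s0 s2-1->s3 s3-0->s3 s3-1->s3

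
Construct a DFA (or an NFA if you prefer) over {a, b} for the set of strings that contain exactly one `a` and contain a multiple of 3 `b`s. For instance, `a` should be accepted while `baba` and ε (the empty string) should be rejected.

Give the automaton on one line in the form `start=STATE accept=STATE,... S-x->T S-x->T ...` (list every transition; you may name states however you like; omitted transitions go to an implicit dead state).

start=q0 accept=q1 q0-a->q1 q0-b->q2 q1-a->q3 q1-b->q4 q2-a->q4 q2-b->q5 q3-a->q3 q3-b->q3 q4-a->q3 q4-b->q6 q5-a->q6 q5-b->q0 q6-a->q3 q6-b->q1

Build one automaton per condition and run them in lockstep. One (3 states) tracks the count of `a`s, saturating at 2; the other (3 states) tracks the count of `b`s modulo 3. Each combined state is a pair, one component from each; accept when both components accept. Minimizing collapses redundant product states.
A 7-state machine:
        a   b  
>  q0   q1  q2 
 * q1   q3  q4 
   q2   q4  q5 
   q3   q3  q3 
   q4   q3  q6 
   q5   q6  q0 
   q6   q3  q1 
(> = start, * = accepting)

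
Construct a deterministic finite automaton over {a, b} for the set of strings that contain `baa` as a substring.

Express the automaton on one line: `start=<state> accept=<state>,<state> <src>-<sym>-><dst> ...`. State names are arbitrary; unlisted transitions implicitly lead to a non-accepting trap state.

start=q0 accept=q3 q0-a->q0 q0-b->q1 q1-a->q2 q1-b->q1 q2-a->q3 q2-b->q1 q3-a->q3 q3-b->q3

Track how much of `baa` has been matched so far: state q0 is no progress, q3 is the absorbing accept state reached once `baa` has occurred. Intermediate states record partial matches; on a mismatch, fall back to the longest reusable overlap.
With 4 states:
        a   b  
>  q0   q0  q1 
   q1   q2  q1 
   q2   q3  q1 
 * q3   q3  q3 
(> = start, * = accepting)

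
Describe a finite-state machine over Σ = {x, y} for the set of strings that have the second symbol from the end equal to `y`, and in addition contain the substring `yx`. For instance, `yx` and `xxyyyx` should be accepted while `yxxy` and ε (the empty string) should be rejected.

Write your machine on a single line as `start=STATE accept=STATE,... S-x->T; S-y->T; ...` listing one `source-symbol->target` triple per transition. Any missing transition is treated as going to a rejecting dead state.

start=q0; accept=q5,q9; q0-x->q1; q0-y->q2; q1-x->q3; q1-y->q4; q2-x->q5; q2-y->q6; q3-x->q3; q3-y->q4; q4-x->q5; q4-y->q6; q5-x->q7; q5-y->q8; q6-x->q5; q6-y->q6; q7-x->q7; q7-y->q8; q8-x->q5; q8-y->q9; q9-x->q5; q9-y->q9

Run two small machines in parallel and take their product. The first has 7 states tracking the last 2 symbols read; the second has 3 states tracking whether and how much of `yx` has been seen. A product state is a pair (one from each), accepting exactly when both do.
        x   y  
>  q0   q1  q2 
   q1   q3  q4 
   q2   q5  q6 
   q3   q3  q4 
   q4   q5  q6 
 * q5   q7  q8 
   q6   q5  q6 
   q7   q7  q8 
   q8   q5  q9 
 * q9   q5  q9 
(> = start, * = accepting)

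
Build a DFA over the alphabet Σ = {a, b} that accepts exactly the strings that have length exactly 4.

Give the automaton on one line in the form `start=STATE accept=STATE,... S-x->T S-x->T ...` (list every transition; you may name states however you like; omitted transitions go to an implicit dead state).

Count input length up to 5: every symbol moves from s0 toward s5, which means 'more than 4' and absorbs. Accept from {s4}.
6 states suffice.
        a   b  
>  s0   s1  s1 
   s1   s2  s2 
   s2   s3  s3 
   s3   s4  s4 
 * s4   s5  s5 
   s5   s5  s5 
(> = start, * = accepting)

start=s0 accept=s4 s0-a->s1 s0-b->s1 s1-a->s2 s1-b->s2 s2-a->s3 s2-b->s3 s3-a->s4 s3-b->s4 s4-a->s5 s4-b->s5 s5-a->s5 s5-b->s5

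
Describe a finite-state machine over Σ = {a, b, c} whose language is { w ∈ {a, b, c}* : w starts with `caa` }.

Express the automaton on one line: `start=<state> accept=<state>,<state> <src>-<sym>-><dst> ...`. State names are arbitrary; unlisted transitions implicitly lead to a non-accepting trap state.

start=q0 accept=q3 q0-a->q4 q0-b->q4 q0-c->q1 q1-a->q2 q1-b->q4 q1-c->q4 q2-a->q3 q2-b->q4 q2-c->q4 q3-a->q3 q3-b->q3 q3-c->q3 q4-a->q4 q4-b->q4 q4-c->q4

Check the first 3 symbols one by one: q0 through q2 record how many have matched `caa` so far; any wrong symbol goes to the dead state q4. After all 3 match we enter the accepting sink q3.
A 5-state machine:
        a   b   c  
>  q0   q4  q4  q1 
   q1   q2  q4  q4 
   q2   q3  q4  q4 
 * q3   q3  q3  q3 
   q4   q4  q4  q4 
(> = start, * = accepting)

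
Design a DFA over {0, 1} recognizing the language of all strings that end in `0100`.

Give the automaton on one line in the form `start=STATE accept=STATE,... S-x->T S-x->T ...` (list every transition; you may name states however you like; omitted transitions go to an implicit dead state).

Remember how much of `0100` the current input suffix matches. State A means no match yet; B means the last symbol is `0`; C means the last 2 symbols are `01`; D means the last 3 symbols are `010`; E means the last 4 symbols are `0100`. Only E accepts. On a mismatch, fall back to the longest proper suffix that is still a prefix of `0100`.
5 states suffice.
       0  1 
>  A   B  A 
   B   B  C 
   C   D  A 
   D   E  C 
 * E   B  C 
(> = start, * = accepting)

start=A accept=E A-0->B A-1->A B-0->B B-1->C C-0->D C-1->A D-0->E D-1->C E-0->B E-1->C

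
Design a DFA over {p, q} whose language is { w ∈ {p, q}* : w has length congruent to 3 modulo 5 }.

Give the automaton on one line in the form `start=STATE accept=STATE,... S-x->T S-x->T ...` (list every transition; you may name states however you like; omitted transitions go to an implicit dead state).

start=A accept=D A-p->B A-q->B B-p->C B-q->C C-p->D C-q->D D-p->E D-q->E E-p->A E-q->A

Count input length modulo 5: every symbol advances one step around the cycle A → B → C → D → E → A. Accept at D.
With 5 states:
       p  q 
>  A   B  B 
   B   C  C 
   C   D  D 
 * D   E  E 
   E   A  A 
(> = start, * = accepting)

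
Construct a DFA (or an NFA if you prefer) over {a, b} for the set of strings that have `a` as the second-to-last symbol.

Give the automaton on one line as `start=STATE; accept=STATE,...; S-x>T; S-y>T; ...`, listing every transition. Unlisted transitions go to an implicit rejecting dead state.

start=S0; accept=S3,S4; S0-a>S1; S0-b>S2; S1-a>S3; S1-b>S4; S2-a>S5; S2-b>S6; S3-a>S3; S3-b>S4; S4-a>S5; S4-b>S6; S5-a>S3; S5-b>S4; S6-a>S5; S6-b>S6

Because acceptance depends on a position counted from the end, the machine has to buffer the most recent 2 symbols. Make each state the string of the last up-to-2 symbols read; on input `x` shift the window left and append `x`. Accept when the buffered window has length 2 and begins with `a`.
With 7 states:
        a   b  
>  S0   S1  S2 
   S1   S3  S4 
   S2   S5  S6 
 * S3   S3  S4 
 * S4   S5  S6 
   S5   S3  S4 
   S6   S5  S6 
(> = start, * = accepting)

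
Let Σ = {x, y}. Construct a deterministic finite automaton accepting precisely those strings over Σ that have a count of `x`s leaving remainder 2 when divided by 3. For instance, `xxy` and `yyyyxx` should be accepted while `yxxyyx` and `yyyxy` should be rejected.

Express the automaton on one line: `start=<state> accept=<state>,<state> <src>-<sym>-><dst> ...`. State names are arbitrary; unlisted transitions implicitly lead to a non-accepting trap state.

start=q0 accept=q2 q0-x->q1 q0-y->q0 q1-x->q2 q1-y->q1 q2-x->q0 q2-y->q2

The only thing that matters is how many `x`s have appeared, reduced mod 3. Use one state per residue: q0 for 0, …, q2 for 2. Reading `x` moves to the next residue; anything else stays put. q2 is accepting.
3 states suffice.
        x   y  
>  q0   q1  q0 
   q1   q2  q1 
 * q2   q0  q2 
(> = start, * = accepting)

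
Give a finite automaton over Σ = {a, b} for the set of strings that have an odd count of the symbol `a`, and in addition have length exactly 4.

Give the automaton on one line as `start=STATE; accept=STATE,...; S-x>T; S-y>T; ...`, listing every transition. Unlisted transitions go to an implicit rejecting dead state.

start=q0; accept=q8; q0-a>q1; q0-b>q2; q1-a>q3; q1-b>q4; q2-a>q4; q2-b>q3; q3-a>q5; q3-b>q6; q4-a>q6; q4-b>q5; q5-a>q7; q5-b>q8; q6-a>q8; q6-b>q7; q7-a>q9; q7-b>q10; q8-a>q10; q8-b>q9; q9-a>q10; q9-b>q9; q10-a>q9; q10-b>q10

Run two small machines in parallel and take their product. One (2 states) tracks the count of `a`s modulo 2; the other (6 states) tracks the input length, saturating at 5. Each combined state is a pair, one component from each; accept when both components accept.
          a    b  
>  q0     q1   q2 
   q1     q3   q4 
   q2     q4   q3 
   q3     q5   q6 
   q4     q6   q5 
   q5     q7   q8 
   q6     q8   q7 
   q7     q9  q10 
 * q8    q10   q9 
   q9    q10   q9 
   q10    q9  q10 
(> = start, * = accepting)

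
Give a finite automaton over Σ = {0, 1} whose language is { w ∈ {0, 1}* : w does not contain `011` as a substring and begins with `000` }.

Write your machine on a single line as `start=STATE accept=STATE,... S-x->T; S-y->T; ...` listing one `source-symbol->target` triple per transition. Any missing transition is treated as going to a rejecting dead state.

Handle the two conditions separately and then intersect. The first has 4 states tracking partial matches of the forbidden pattern `011`; the second has 5 states tracking whether the input so far still matches the prefix `000`. A product state is a pair (one from each), accepting exactly when both do. After merging equivalent states the machine shrinks.
        0   1  
>  q0   q1  q2 
   q1   q3  q2 
   q2   q2  q2 
   q3   q4  q2 
 * q4   q4  q5 
 * q5   q4  q2 
(> = start, * = accepting)

start=q0; accept=q4,q5; q0-0->q1; q0-1->q2; q1-0->q3; q1-1->q2; q2-0->q2; q2-1->q2; q3-0->q4; q3-1->q2; q4-0->q4; q4-1->q5; q5-0->q4; q5-1->q2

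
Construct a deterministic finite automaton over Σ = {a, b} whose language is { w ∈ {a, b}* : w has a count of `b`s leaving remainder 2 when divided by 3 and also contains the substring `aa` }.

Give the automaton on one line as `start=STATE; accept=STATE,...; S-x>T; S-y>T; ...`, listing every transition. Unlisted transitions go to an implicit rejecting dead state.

start=S0; accept=S8; S0-a>S1; S0-b>S2; S1-a>S3; S1-b>S2; S2-a>S4; S2-b>S5; S3-a>S3; S3-b>S6; S4-a>S6; S4-b>S5; S5-a>S7; S5-b>S0; S6-a>S6; S6-b>S8; S7-a>S8; S7-b>S0; S8-a>S8; S8-b>S3

Run two small machines in parallel and take their product. One (3 states) tracks the count of `b`s modulo 3; the other (3 states) tracks whether and how much of `aa` has been seen. Each combined state is a pair, one component from each; accept when both components accept.
        a   b  
>  S0   S1  S2 
   S1   S3  S2 
   S2   S4  S5 
   S3   S3  S6 
   S4   S6  S5 
   S5   S7  S0 
   S6   S6  S8 
   S7   S8  S0 
 * S8   S8  S3 
(> = start, * = accepting)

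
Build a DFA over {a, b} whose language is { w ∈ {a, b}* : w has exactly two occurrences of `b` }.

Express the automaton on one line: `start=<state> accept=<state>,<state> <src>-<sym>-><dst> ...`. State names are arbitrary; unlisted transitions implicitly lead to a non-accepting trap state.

start=q0 accept=q2 q0-a->q0 q0-b->q1 q1-a->q1 q1-b->q2 q2-a->q2 q2-b->q3 q3-a->q3 q3-b->q3

Count `b`s, saturating at 3: states q0 through q2 mean 0 through 2 `b`s seen; q3 means more than 2. Each `b` increments (capped at q3); other symbols loop. Accept from {q2}.
A 4-state machine:
        a   b  
>  q0   q0  q1 
   q1   q1  q2 
 * q2   q2  q3 
   q3   q3  q3 
(> = start, * = accepting)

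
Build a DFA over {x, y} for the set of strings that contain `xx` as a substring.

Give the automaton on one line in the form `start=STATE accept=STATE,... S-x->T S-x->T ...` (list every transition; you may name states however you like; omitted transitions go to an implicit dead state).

Track how much of `xx` has been matched so far: state S0 is no progress, S2 is the absorbing accept state reached once `xx` has occurred. Intermediate states record partial matches; on a mismatch, fall back to the longest reusable overlap.
A 3-state machine:
        x   y  
>  S0   S1  S0 
   S1   S2  S0 
 * S2   S2  S2 
(> = start, * = accepting)

start=S0 accept=S2 S0-x->S1 S0-y->S0 S1-x->S2 S1-y->S0 S2-x->S2 S2-y->S2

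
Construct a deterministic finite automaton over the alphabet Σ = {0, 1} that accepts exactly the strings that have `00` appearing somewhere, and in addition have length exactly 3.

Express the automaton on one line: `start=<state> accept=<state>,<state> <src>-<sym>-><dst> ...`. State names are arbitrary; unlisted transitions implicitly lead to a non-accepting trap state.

Run two small machines in parallel and take their product. One (3 states) tracks whether and how much of `00` has been seen; the other (5 states) tracks the input length, saturating at 4. Each combined state is a pair, one component from each; accept when both components accept. Minimizing collapses redundant product states.
        0   1  
>  q0   q1  q2 
   q1   q3  q4 
   q2   q5  q4 
   q3   q6  q6 
   q4   q4  q4 
   q5   q6  q4 
 * q6   q4  q4 
(> = start, * = accepting)

start=q0 accept=q6 q0-0->q1 q0-1->q2 q1-0->q3 q1-1->q4 q2-0->q5 q2-1->q4 q3-0->q6 q3-1->q6 q4-0->q4 q4-1->q4 q5-0->q6 q5-1->q4 q6-0->q4 q6-1->q4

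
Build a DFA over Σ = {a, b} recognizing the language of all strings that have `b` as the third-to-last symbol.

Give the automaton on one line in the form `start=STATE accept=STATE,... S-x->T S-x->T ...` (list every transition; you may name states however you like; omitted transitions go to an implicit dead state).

start=q0 accept=q11,q12,q13,q14 q0-a->q1 q0-b->q2 q1-a->q3 q1-b->q4 q2-a->q5 q2-b->q6 q3-a->q7 q3-b->q8 q4-a->q9 q4-b->q10 q5-a->q11 q5-b->q12 q6-a->q13 q6-b->q14 q7-a->q7 q7-b->q8 q8-a->q9 q8-b->q10 q9-a->q11 q9-b->q12 q10-a->q13 q10-b->q14 q11-a->q7 q11-b->q8 q12-a->q9 q12-b->q10 q13-a->q11 q13-b->q12 q14-a->q13 q14-b->q14

A DFA must remember the last 3 symbols (since which symbol is third-to-last isn't known until the input ends). Use one state per possible window of the last ≤3 symbols; accept from those whose window starts with `b`.
A 15-state machine:
          a    b  
>  q0     q1   q2 
   q1     q3   q4 
   q2     q5   q6 
   q3     q7   q8 
   q4     q9  q10 
   q5    q11  q12 
   q6    q13  q14 
   q7     q7   q8 
   q8     q9  q10 
   q9    q11  q12 
   q10   q13  q14 
 * q11    q7   q8 
 * q12    q9  q10 
 * q13   q11  q12 
 * q14   q13  q14 
(> = start, * = accepting)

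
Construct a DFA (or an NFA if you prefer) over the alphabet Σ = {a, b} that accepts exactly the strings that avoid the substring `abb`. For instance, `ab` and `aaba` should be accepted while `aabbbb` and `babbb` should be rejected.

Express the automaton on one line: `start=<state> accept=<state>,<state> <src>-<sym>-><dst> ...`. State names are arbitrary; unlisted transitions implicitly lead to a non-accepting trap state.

Track partial matches of the forbidden pattern `abb`. State q3 is a dead state reached once `abb` has occurred; every other state accepts. q0 means no part of `abb` is currently matched.
With 4 states:
        a   b  
>* q0   q1  q0 
 * q1   q1  q2 
 * q2   q1  q3 
   q3   q3  q3 
(> = start, * = accepting)

start=q0 accept=q0,q1,q2 q0-a->q1 q0-b->q0 q1-a->q1 q1-b->q2 q2-a->q1 q2-b->q3 q3-a->q3 q3-b->q3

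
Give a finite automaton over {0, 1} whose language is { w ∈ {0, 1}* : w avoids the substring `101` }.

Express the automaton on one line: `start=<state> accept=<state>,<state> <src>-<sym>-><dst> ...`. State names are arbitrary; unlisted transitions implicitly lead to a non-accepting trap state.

start=s0 accept=s0,s1,s2 s0-0->s0 s0-1->s1 s1-0->s2 s1-1->s1 s2-0->s0 s2-1->s3 s3-0->s3 s3-1->s3

Track partial matches of the forbidden pattern `101`. State s3 is a dead state reached once `101` has occurred; every other state accepts. s0 means no part of `101` is currently matched.
With 4 states:
        0   1  
>* s0   s0  s1 
 * s1   s2  s1 
 * s2   s0  s3 
   s3   s3  s3 
(> = start, * = accepting)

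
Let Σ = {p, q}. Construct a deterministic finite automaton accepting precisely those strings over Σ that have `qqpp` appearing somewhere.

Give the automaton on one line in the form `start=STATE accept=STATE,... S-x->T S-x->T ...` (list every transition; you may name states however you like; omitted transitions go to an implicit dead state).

Track how much of `qqpp` has been matched so far: state A is no progress, E is the absorbing accept state reached once `qqpp` has occurred. Intermediate states record partial matches; on a mismatch, fall back to the longest reusable overlap.
       p  q 
>  A   A  B 
   B   A  C 
   C   D  C 
   D   E  B 
 * E   E  E 
(> = start, * = accepting)

start=A accept=E A-p->A A-q->B B-p->A B-q->C C-p->D C-q->C D-p->E D-q->B E-p->E E-q->E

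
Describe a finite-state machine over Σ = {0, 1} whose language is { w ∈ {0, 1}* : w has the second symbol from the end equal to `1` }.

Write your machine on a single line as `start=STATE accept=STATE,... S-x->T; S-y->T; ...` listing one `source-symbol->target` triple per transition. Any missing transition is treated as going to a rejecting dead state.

start=q0; accept=q5,q6; q0-0->q1; q0-1->q2; q1-0->q3; q1-1->q4; q2-0->q5; q2-1->q6; q3-0->q3; q3-1->q4; q4-0->q5; q4-1->q6; q5-0->q3; q5-1->q4; q6-0->q5; q6-1->q6

A DFA must remember the last 2 symbols (since which symbol is second-to-last isn't known until the input ends). Use one state per possible window of the last ≤2 symbols; accept from those whose window starts with `1`.
        0   1  
>  q0   q1  q2 
   q1   q3  q4 
   q2   q5  q6 
   q3   q3  q4 
   q4   q5  q6 
 * q5   q3  q4 
 * q6   q5  q6 
(> = start, * = accepting)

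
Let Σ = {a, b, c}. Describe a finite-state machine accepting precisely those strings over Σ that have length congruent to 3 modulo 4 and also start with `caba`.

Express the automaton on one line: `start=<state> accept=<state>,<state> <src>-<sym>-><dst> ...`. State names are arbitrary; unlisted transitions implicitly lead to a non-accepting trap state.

Build one automaton per condition and run them in lockstep. One (4 states) tracks the input length modulo 4; the other (6 states) tracks whether the input so far still matches the prefix `caba`. Each combined state is a pair, one component from each; accept when both components accept.
          a    b    c  
>  q0     q1   q1   q2 
   q1     q3   q3   q3 
   q2     q4   q3   q3 
   q3     q5   q5   q5 
   q4     q5   q6   q5 
   q5     q7   q7   q7 
   q6     q8   q7   q7 
   q7     q1   q1   q1 
   q8     q9   q9   q9 
   q9    q10  q10  q10 
   q10   q11  q11  q11 
 * q11    q8   q8   q8 
(> = start, * = accepting)

start=q0 accept=q11 q0-a->q1 q0-b->q1 q0-c->q2 q1-a->q3 q1-b->q3 q1-c->q3 q2-a->q4 q2-b->q3 q2-c->q3 q3-a->q5 q3-b->q5 q3-c->q5 q4-a->q5 q4-b->q6 q4-c->q5 q5-a->q7 q5-b->q7 q5-c->q7 q6-a->q8 q6-b->q7 q6-c->q7 q7-a->q1 q7-b->q1 q7-c->q1 q8-a->q9 q8-b->q9 q8-c->q9 q9-a->q10 q9-b->q10 q9-c->q10 q10-a->q11 q10-b->q11 q10-c->q11 q11-a->q8 q11-b->q8 q11-c->q8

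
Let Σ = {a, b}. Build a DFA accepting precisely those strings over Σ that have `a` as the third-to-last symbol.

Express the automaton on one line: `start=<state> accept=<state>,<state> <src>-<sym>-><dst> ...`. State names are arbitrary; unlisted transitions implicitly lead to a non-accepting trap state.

start=q0 accept=q7,q8,q9,q10 q0-a->q1 q0-b->q2 q1-a->q3 q1-b->q4 q2-a->q5 q2-b->q6 q3-a->q7 q3-b->q8 q4-a->q9 q4-b->q10 q5-a->q11 q5-b->q12 q6-a->q13 q6-b->q14 q7-a->q7 q7-b->q8 q8-a->q9 q8-b->q10 q9-a->q11 q9-b->q12 q10-a->q13 q10-b->q14 q11-a->q7 q11-b->q8 q12-a->q9 q12-b->q10 q13-a->q11 q13-b->q12 q14-a->q13 q14-b->q14

Because acceptance depends on a position counted from the end, the machine has to buffer the most recent 3 symbols. Make each state the string of the last up-to-3 symbols read; on input `x` shift the window left and append `x`. Accept when the buffered window has length 3 and begins with `a`.
With 15 states:
          a    b  
>  q0     q1   q2 
   q1     q3   q4 
   q2     q5   q6 
   q3     q7   q8 
   q4     q9  q10 
   q5    q11  q12 
   q6    q13  q14 
 * q7     q7   q8 
 * q8     q9  q10 
 * q9    q11  q12 
 * q10   q13  q14 
   q11    q7   q8 
   q12    q9  q10 
   q13   q11  q12 
   q14   q13  q14 
(> = start, * = accepting)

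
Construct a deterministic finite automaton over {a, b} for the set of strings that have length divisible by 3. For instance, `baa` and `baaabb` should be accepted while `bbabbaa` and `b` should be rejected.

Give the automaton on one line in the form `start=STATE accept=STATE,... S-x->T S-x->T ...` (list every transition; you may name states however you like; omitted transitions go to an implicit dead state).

start=S0 accept=S0 S0-a->S1 S0-b->S1 S1-a->S2 S1-b->S2 S2-a->S0 S2-b->S0

Count input length modulo 3: every symbol advances one step around the cycle S0 → S1 → S2 → S0. Accept at S0.
3 states suffice.
        a   b  
>* S0   S1  S1 
   S1   S2  S2 
   S2   S0  S0 
(> = start, * = accepting)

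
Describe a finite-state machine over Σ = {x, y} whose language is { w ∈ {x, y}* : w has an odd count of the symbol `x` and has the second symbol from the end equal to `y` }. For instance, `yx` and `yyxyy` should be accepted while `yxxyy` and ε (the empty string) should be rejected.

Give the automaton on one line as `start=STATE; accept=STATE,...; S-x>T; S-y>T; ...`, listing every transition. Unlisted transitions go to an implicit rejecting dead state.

start=S0; accept=S5,S10; S0-x>S1; S0-y>S2; S1-x>S3; S1-y>S4; S2-x>S5; S2-y>S6; S3-x>S7; S3-y>S8; S4-x>S9; S4-y>S10; S5-x>S3; S5-y>S4; S6-x>S5; S6-y>S6; S7-x>S3; S7-y>S4; S8-x>S5; S8-y>S6; S9-x>S7; S9-y>S8; S10-x>S9; S10-y>S10

Build one automaton per condition and run them in lockstep. One (2 states) tracks the count of `x`s modulo 2; the other (7 states) tracks the last 2 symbols read. Each combined state is a pair, one component from each; accept when both components accept.
11 states suffice.
          x    y  
>  S0     S1   S2 
   S1     S3   S4 
   S2     S5   S6 
   S3     S7   S8 
   S4     S9  S10 
 * S5     S3   S4 
   S6     S5   S6 
   S7     S3   S4 
   S8     S5   S6 
   S9     S7   S8 
 * S10    S9  S10 
(> = start, * = accepting)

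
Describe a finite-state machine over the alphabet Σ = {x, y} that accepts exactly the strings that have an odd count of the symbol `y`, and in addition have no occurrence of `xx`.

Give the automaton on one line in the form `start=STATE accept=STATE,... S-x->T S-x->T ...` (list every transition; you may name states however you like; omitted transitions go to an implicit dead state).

start=A accept=C,E A-x->B A-y->C B-x->D B-y->C C-x->E C-y->A D-x->D D-y->D E-x->D E-y->A

Handle the two conditions separately and then intersect. One (2 states) tracks the count of `y`s modulo 2; the other (3 states) tracks partial matches of the forbidden pattern `xx`. Each combined state is a pair, one component from each; accept when both components accept. After merging equivalent states the machine shrinks.
With 5 states:
       x  y 
>  A   B  C 
   B   D  C 
 * C   E  A 
   D   D  D 
 * E   D  A 
(> = start, * = accepting)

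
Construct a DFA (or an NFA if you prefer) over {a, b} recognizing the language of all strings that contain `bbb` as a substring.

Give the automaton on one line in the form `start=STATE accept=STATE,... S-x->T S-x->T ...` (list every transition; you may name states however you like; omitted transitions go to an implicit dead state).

start=S0 accept=S3 S0-a->S0 S0-b->S1 S1-a->S0 S1-b->S2 S2-a->S0 S2-b->S3 S3-a->S3 S3-b->S3

States S0..S2 record the length of the longest prefix of `bbb` that matches the current input suffix. Reaching S3 means `bbb` has been seen, and we stay there forever. Accept from S3.
With 4 states:
        a   b  
>  S0   S0  S1 
   S1   S0  S2 
   S2   S0  S3 
 * S3   S3  S3 
(> = start, * = accepting)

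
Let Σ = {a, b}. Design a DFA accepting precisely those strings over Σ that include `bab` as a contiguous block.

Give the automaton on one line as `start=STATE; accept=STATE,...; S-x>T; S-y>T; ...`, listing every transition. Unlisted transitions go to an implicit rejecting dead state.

start=s0; accept=s3; s0-a>s0; s0-b>s1; s1-a>s2; s1-b>s1; s2-a>s0; s2-b>s3; s3-a>s3; s3-b>s3

States s0..s2 record the length of the longest prefix of `bab` that matches the current input suffix. Reaching s3 means `bab` has been seen, and we stay there forever. Accept from s3.
        a   b  
>  s0   s0  s1 
   s1   s2  s1 
   s2   s0  s3 
 * s3   s3  s3 
(> = start, * = accepting)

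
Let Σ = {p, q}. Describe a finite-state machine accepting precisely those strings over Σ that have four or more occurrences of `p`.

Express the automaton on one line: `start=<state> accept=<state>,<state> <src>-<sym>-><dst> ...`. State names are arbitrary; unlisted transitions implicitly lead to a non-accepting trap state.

Count `p`s, saturating at 5: states A through E mean 0 through 4 `p`s seen; F means more than 4. Each `p` increments (capped at F); other symbols loop. Accept from {E, F}.
6 states suffice.
       p  q 
>  A   B  A 
   B   C  B 
   C   D  C 
   D   E  D 
 * E   F  E 
 * F   F  F 
(> = start, * = accepting)

start=A accept=E,F A-p->B A-q->A B-p->C B-q->B C-p->D C-q->C D-p->E D-q->D E-p->F E-q->E F-p->F F-q->F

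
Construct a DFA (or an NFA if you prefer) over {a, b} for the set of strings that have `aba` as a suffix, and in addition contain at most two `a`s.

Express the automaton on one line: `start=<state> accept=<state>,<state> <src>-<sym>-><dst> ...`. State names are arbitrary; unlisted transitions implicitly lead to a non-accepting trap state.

start=s0 accept=s4 s0-a->s1 s0-b->s0 s1-a->s2 s1-b->s3 s2-a->s2 s2-b->s2 s3-a->s4 s3-b->s2 s4-a->s2 s4-b->s2

Build one automaton per condition and run them in lockstep. The first has 4 states tracking how much of the suffix `aba` has currently been matched; the second has 4 states tracking the count of `a`s, saturating at 3. A product state is a pair (one from each), accepting exactly when both do. After merging equivalent states the machine shrinks.
5 states suffice.
        a   b  
>  s0   s1  s0 
   s1   s2  s3 
   s2   s2  s2 
   s3   s4  s2 
 * s4   s2  s2 
(> = start, * = accepting)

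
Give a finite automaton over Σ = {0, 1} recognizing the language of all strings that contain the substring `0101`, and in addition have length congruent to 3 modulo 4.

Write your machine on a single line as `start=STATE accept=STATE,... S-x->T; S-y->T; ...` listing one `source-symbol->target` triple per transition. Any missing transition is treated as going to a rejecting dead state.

start=A; accept=T; A-0->B; A-1->C; B-0->D; B-1->E; C-0->D; C-1->F; D-0->G; D-1->H; E-0->I; E-1->J; F-0->G; F-1->J; G-0->K; G-1->L; H-0->M; H-1->A; I-0->K; I-1->N; J-0->K; J-1->A; K-0->B; K-1->O; L-0->P; L-1->C; M-0->B; M-1->Q; N-0->Q; N-1->Q; O-0->R; O-1->F; P-0->D; P-1->S; Q-0->S; Q-1->S; R-0->G; R-1->T; S-0->T; S-1->T; T-0->N; T-1->N

Build one automaton per condition and run them in lockstep. One (5 states) tracks whether and how much of `0101` has been seen; the other (4 states) tracks the input length modulo 4. Each combined state is a pair, one component from each; accept when both components accept.
A 20-state machine:
       0  1 
>  A   B  C 
   B   D  E 
   C   D  F 
   D   G  H 
   E   I  J 
   F   G  J 
   G   K  L 
   H   M  A 
   I   K  N 
   J   K  A 
   K   B  O 
   L   P  C 
   M   B  Q 
   N   Q  Q 
   O   R  F 
   P   D  S 
   Q   S  S 
   R   G  T 
   S   T  T 
 * T   N  N 
(> = start, * = accepting)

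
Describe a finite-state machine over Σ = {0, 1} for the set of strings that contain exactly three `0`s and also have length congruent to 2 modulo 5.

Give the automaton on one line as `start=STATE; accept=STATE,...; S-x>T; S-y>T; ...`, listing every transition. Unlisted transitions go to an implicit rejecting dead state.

Build one automaton per condition and run them in lockstep. The first has 5 states tracking the count of `0`s, saturating at 4; the second has 5 states tracking the input length modulo 5. A product state is a pair (one from each), accepting exactly when both do. Equivalent product states are then merged.
With 21 states:
          0    1  
>  s0     s1   s2 
   s1     s3   s4 
   s2     s4   s5 
   s3     s6   s7 
   s4     s7   s8 
   s5     s8   s9 
   s6    s10  s11 
   s7    s11  s12 
   s8    s12  s13 
   s9    s13  s14 
   s10   s10  s10 
   s11   s10  s15 
   s12   s15  s16 
   s13   s16  s17 
   s14   s17   s0 
   s15   s10  s18 
   s16   s18  s19 
   s17   s19   s1 
   s18   s10  s20 
   s19   s20   s3 
 * s20   s10   s6 
(> = start, * = accepting)

start=s0; accept=s20; s0-0>s1; s0-1>s2; s1-0>s3; s1-1>s4; s2-0>s4; s2-1>s5; s3-0>s6; s3-1>s7; s4-0>s7; s4-1>s8; s5-0>s8; s5-1>s9; s6-0>s10; s6-1>s11; s7-0>s11; s7-1>s12; s8-0>s12; s8-1>s13; s9-0>s13; s9-1>s14; s10-0>s10; s10-1>s10; s11-0>s10; s11-1>s15; s12-0>s15; s12-1>s16; s13-0>s16; s13-1>s17; s14-0>s17; s14-1>s0; s15-0>s10; s15-1>s18; s16-0>s18; s16-1>s19; s17-0>s19; s17-1>s1; s18-0>s10; s18-1>s20; s19-0>s20; s19-1>s3; s20-0>s10; s20-1>s6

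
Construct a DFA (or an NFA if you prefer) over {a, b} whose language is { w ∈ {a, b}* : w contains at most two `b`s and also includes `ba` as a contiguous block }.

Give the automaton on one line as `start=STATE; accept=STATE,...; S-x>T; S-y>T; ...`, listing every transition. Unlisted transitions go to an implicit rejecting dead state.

Run two small machines in parallel and take their product. The first has 4 states tracking the count of `b`s, saturating at 3; the second has 3 states tracking whether and how much of `ba` has been seen. A product state is a pair (one from each), accepting exactly when both do.
7 states suffice.
        a   b  
>  q0   q0  q1 
   q1   q2  q3 
 * q2   q2  q4 
   q3   q4  q5 
 * q4   q4  q6 
   q5   q6  q5 
   q6   q6  q6 
(> = start, * = accepting)

start=q0; accept=q2,q4; q0-a>q0; q0-b>q1; q1-a>q2; q1-b>q3; q2-a>q2; q2-b>q4; q3-a>q4; q3-b>q5; q4-a>q4; q4-b>q6; q5-a>q6; q5-b>q5; q6-a>q6; q6-b>q6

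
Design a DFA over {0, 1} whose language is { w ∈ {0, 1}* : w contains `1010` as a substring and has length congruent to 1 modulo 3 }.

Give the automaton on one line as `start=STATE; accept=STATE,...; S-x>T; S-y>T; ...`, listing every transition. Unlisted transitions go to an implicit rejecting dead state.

start=q0; accept=q11; q0-0>q1; q0-1>q2; q1-0>q3; q1-1>q4; q2-0>q5; q2-1>q4; q3-0>q0; q3-1>q6; q4-0>q7; q4-1>q6; q5-0>q0; q5-1>q8; q6-0>q9; q6-1>q2; q7-0>q1; q7-1>q10; q8-0>q11; q8-1>q2; q9-0>q3; q9-1>q12; q10-0>q13; q10-1>q4; q11-0>q13; q11-1>q13; q12-0>q14; q12-1>q6; q13-0>q14; q13-1>q14; q14-0>q11; q14-1>q11

Build one automaton per condition and run them in lockstep. The first has 5 states tracking whether and how much of `1010` has been seen; the second has 3 states tracking the input length modulo 3. A product state is a pair (one from each), accepting exactly when both do.
A 15-state machine:
          0    1  
>  q0     q1   q2 
   q1     q3   q4 
   q2     q5   q4 
   q3     q0   q6 
   q4     q7   q6 
   q5     q0   q8 
   q6     q9   q2 
   q7     q1  q10 
   q8    q11   q2 
   q9     q3  q12 
   q10   q13   q4 
 * q11   q13  q13 
   q12   q14   q6 
   q13   q14  q14 
   q14   q11  q11 
(> = start, * = accepting)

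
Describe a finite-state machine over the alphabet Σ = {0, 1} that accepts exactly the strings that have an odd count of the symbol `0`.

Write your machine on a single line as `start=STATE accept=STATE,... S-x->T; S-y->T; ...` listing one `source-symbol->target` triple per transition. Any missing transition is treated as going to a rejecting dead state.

Keep the running count of `0`s modulo 2: each `0` advances along the cycle A → B → A while other symbols loop. Accept at B.
A 2-state machine:
       0  1 
>  A   B  A 
 * B   A  B 
(> = start, * = accepting)

start=A; accept=B; A-0->B; A-1->A; B-0->A; B-1->B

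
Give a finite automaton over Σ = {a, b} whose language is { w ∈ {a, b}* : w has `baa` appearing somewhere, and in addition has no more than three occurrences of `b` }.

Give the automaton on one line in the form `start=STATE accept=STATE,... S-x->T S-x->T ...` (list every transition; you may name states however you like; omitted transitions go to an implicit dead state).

Build one automaton per condition and run them in lockstep. The first has 4 states tracking whether and how much of `baa` has been seen; the second has 5 states tracking the count of `b`s, saturating at 4. A product state is a pair (one from each), accepting exactly when both do. Equivalent product states are then merged.
11 states suffice.
          a    b  
>  q0     q0   q1 
   q1     q2   q3 
   q2     q4   q3 
   q3     q5   q6 
 * q4     q4   q7 
   q5     q7   q6 
   q6     q8   q9 
 * q7     q7  q10 
   q8    q10   q9 
   q9     q9   q9 
 * q10   q10   q9 
(> = start, * = accepting)

start=q0 accept=q4,q7,q10 q0-a->q0 q0-b->q1 q1-a->q2 q1-b->q3 q2-a->q4 q2-b->q3 q3-a->q5 q3-b->q6 q4-a->q4 q4-b->q7 q5-a->q7 q5-b->q6 q6-a->q8 q6-b->q9 q7-a->q7 q7-b->q10 q8-a->q10 q8-b->q9 q9-a->q9 q9-b->q9 q10-a->q10 q10-b->q9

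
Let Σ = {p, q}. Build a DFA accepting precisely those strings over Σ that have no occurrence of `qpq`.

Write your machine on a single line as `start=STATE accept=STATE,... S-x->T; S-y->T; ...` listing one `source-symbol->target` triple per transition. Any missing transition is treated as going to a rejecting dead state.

Track partial matches of the forbidden pattern `qpq`. State S3 is a dead state reached once `qpq` has occurred; every other state accepts. S0 means no part of `qpq` is currently matched.
4 states suffice.
        p   q  
>* S0   S0  S1 
 * S1   S2  S1 
 * S2   S0  S3 
   S3   S3  S3 
(> = start, * = accepting)

start=S0; accept=S0,S1,S2; S0-p->S0; S0-q->S1; S1-p->S2; S1-q->S1; S2-p->S0; S2-q->S3; S3-p->S3; S3-q->S3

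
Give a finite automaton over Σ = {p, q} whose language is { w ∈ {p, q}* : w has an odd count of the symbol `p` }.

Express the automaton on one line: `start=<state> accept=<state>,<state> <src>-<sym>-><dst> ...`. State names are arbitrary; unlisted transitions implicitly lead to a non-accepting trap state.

The only thing that matters is how many `p`s have appeared, reduced mod 2. Use one state per residue: A for 0, …, B for 1. Reading `p` moves to the next residue; anything else stays put. B is accepting.
A 2-state machine:
       p  q 
>  A   B  A 
 * B   A  B 
(> = start, * = accepting)

start=A accept=B A-p->B A-q->A B-p->A B-q->B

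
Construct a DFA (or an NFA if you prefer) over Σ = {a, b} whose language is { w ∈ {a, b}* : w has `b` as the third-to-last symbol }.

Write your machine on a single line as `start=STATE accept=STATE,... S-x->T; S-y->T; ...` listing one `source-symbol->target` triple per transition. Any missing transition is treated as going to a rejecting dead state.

Because acceptance depends on a position counted from the end, the machine has to buffer the most recent 3 symbols. Make each state the string of the last up-to-3 symbols read; on input `x` shift the window left and append `x`. Accept when the buffered window has length 3 and begins with `b`.
A 15-state machine:
          a    b  
>  s0     s1   s2 
   s1     s3   s4 
   s2     s5   s6 
   s3     s7   s8 
   s4     s9  s10 
   s5    s11  s12 
   s6    s13  s14 
   s7     s7   s8 
   s8     s9  s10 
   s9    s11  s12 
   s10   s13  s14 
 * s11    s7   s8 
 * s12    s9  s10 
 * s13   s11  s12 
 * s14   s13  s14 
(> = start, * = accepting)

start=s0; accept=s11,s12,s13,s14; s0-a->s1; s0-b->s2; s1-a->s3; s1-b->s4; s2-a->s5; s2-b->s6; s3-a->s7; s3-b->s8; s4-a->s9; s4-b->s10; s5-a->s11; s5-b->s12; s6-a->s13; s6-b->s14; s7-a->s7; s7-b->s8; s8-a->s9; s8-b->s10; s9-a->s11; s9-b->s12; s10-a->s13; s10-b->s14; s11-a->s7; s11-b->s8; s12-a->s9; s12-b->s10; s13-a->s11; s13-b->s12; s14-a->s13; s14-b->s14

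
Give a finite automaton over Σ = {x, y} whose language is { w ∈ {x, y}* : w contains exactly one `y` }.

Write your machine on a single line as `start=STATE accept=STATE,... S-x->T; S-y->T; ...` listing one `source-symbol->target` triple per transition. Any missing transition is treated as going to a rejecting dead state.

Count `y`s, saturating at 2: state q0 means no `y` yet, q1 means one `y` seen, q2 means more than one. Each `y` increments (capped at q2); other symbols loop. Accept from {q1}.
A 3-state machine:
        x   y  
>  q0   q0  q1 
 * q1   q1  q2 
   q2   q2  q2 
(> = start, * = accepting)

start=q0; accept=q1; q0-x->q0; q0-y->q1; q1-x->q1; q1-y->q2; q2-x->q2; q2-y->q2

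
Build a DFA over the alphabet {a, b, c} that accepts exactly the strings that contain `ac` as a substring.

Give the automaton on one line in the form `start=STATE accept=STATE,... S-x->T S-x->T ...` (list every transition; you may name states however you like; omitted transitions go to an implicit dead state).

Track how much of `ac` has been matched so far: state q0 is no progress, q2 is the absorbing accept state reached once `ac` has occurred. Intermediate states record partial matches; on a mismatch, fall back to the longest reusable overlap.
3 states suffice.
        a   b   c  
>  q0   q1  q0  q0 
   q1   q1  q0  q2 
 * q2   q2  q2  q2 
(> = start, * = accepting)

start=q0 accept=q2 q0-a->q1 q0-b->q0 q0-c->q0 q1-a->q1 q1-b->q0 q1-c->q2 q2-a->q2 q2-b->q2 q2-c->q2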